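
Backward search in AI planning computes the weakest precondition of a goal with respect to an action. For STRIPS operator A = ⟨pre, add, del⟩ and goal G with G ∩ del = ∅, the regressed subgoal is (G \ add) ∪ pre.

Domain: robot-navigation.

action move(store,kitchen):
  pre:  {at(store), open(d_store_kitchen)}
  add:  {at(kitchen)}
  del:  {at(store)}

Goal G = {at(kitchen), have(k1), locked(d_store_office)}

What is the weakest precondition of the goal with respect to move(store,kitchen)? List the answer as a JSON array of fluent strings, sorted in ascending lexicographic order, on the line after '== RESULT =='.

Regress:
  G ∩ del = {}  (empty — regression defined)
  G \ add = {at(kitchen), have(k1), locked(d_store_office)} \ {at(kitchen)} = {have(k1), locked(d_store_office)}
  ∪ pre   = {have(k1), locked(d_store_office)} ∪ {at(store), open(d_store_kitchen)}
          = {at(store), have(k1), locked(d_store_office), open(d_store_kitchen)}

== RESULT ==
["at(store)", "have(k1)", "locked(d_store_office)", "open(d_store_kitchen)"]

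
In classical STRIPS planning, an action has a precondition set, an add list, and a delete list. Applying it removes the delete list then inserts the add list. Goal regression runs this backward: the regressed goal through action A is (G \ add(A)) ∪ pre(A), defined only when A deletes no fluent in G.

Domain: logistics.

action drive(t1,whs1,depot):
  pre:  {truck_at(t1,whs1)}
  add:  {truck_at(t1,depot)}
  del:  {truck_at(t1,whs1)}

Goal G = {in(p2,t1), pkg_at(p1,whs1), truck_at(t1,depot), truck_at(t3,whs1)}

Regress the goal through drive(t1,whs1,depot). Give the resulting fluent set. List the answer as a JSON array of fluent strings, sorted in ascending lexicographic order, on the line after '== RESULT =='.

Compute (G \ add) ∪ pre:
  G ∩ del = {}  (empty — regression defined)
  G \ add = {in(p2,t1), pkg_at(p1,whs1), truck_at(t1,depot), truck_at(t3,whs1)} \ {truck_at(t1,depot)} = {in(p2,t1), pkg_at(p1,whs1), truck_at(t3,whs1)}
  ∪ pre   = {in(p2,t1), pkg_at(p1,whs1), truck_at(t3,whs1)} ∪ {truck_at(t1,whs1)}
          = {in(p2,t1), pkg_at(p1,whs1), truck_at(t1,whs1), truck_at(t3,whs1)}

== RESULT ==
["in(p2,t1)", "pkg_at(p1,whs1)", "truck_at(t1,whs1)", "truck_at(t3,whs1)"]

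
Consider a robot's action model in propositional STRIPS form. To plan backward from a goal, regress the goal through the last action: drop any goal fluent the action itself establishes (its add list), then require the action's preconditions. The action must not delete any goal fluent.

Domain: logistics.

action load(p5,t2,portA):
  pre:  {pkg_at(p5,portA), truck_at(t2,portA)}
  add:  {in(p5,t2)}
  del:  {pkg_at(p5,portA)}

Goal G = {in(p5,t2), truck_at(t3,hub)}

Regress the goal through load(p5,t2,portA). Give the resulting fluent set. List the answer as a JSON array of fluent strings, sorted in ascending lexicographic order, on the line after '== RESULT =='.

Regress:
  G ∩ del = {}  (empty — regression defined)
  G \ add = {in(p5,t2), truck_at(t3,hub)} \ {in(p5,t2)} = {truck_at(t3,hub)}
  ∪ pre   = {truck_at(t3,hub)} ∪ {pkg_at(p5,portA), truck_at(t2,portA)}
          = {pkg_at(p5,portA), truck_at(t2,portA), truck_at(t3,hub)}

== RESULT ==
["pkg_at(p5,portA)", "truck_at(t2,portA)", "truck_at(t3,hub)"]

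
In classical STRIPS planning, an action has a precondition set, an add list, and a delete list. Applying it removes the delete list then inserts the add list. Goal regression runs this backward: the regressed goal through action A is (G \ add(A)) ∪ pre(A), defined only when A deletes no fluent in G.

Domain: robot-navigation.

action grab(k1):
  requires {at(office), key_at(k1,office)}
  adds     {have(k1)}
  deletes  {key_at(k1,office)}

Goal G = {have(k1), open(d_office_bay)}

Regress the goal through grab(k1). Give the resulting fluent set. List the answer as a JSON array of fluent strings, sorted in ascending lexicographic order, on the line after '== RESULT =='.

Compute (G \ add) ∪ pre:
  G ∩ del = {}  (empty — regression defined)
  G \ add = {have(k1), open(d_office_bay)} \ {have(k1)} = {open(d_office_bay)}
  ∪ pre   = {open(d_office_bay)} ∪ {at(office), key_at(k1,office)}
          = {at(office), key_at(k1,office), open(d_office_bay)}

== RESULT ==
["at(office)", "key_at(k1,office)", "open(d_office_bay)"]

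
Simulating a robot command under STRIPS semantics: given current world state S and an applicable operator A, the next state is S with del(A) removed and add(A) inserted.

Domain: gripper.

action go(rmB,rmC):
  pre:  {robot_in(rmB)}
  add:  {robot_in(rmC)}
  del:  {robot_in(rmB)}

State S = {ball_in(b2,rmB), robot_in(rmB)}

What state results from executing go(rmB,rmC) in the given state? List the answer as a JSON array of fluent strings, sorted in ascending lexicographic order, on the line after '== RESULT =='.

Compute (S \ del) ∪ add:
  pre ⊆ S: {robot_in(rmB)} ⊆ S  — applicable
  S \ del = {ball_in(b2,rmB)}
  ∪ add   = {ball_in(b2,rmB), robot_in(rmC)}

== RESULT ==
["ball_in(b2,rmB)", "robot_in(rmC)"]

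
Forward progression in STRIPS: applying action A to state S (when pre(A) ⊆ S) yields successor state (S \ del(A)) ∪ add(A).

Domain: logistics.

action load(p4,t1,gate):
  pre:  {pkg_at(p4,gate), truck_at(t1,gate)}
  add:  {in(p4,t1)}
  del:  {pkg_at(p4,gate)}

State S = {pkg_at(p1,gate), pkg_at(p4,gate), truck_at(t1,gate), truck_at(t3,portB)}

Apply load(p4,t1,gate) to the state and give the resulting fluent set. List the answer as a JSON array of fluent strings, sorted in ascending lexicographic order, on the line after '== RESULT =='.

Progress:
  pre ⊆ S: {pkg_at(p4,gate), truck_at(t1,gate)} ⊆ S  — applicable
  S \ del = {pkg_at(p1,gate), truck_at(t1,gate), truck_at(t3,portB)}
  ∪ add   = {in(p4,t1), pkg_at(p1,gate), truck_at(t1,gate), truck_at(t3,portB)}

== RESULT ==
["in(p4,t1)", "pkg_at(p1,gate)", "truck_at(t1,gate)", "truck_at(t3,portB)"]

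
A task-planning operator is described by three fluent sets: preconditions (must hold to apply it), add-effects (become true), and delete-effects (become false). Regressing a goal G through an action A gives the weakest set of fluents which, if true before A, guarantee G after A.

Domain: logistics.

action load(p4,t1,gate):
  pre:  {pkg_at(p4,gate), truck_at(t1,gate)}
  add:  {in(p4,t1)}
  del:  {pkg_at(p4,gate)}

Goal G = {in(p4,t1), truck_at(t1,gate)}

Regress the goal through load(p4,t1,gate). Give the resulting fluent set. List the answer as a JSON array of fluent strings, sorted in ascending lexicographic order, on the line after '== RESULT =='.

Compute (G \ add) ∪ pre:
  G ∩ del = {}  (empty — regression defined)
  G \ add = {in(p4,t1), truck_at(t1,gate)} \ {in(p4,t1)} = {truck_at(t1,gate)}
  ∪ pre   = {truck_at(t1,gate)} ∪ {pkg_at(p4,gate), truck_at(t1,gate)}
          = {pkg_at(p4,gate), truck_at(t1,gate)}

== RESULT ==
["pkg_at(p4,gate)", "truck_at(t1,gate)"]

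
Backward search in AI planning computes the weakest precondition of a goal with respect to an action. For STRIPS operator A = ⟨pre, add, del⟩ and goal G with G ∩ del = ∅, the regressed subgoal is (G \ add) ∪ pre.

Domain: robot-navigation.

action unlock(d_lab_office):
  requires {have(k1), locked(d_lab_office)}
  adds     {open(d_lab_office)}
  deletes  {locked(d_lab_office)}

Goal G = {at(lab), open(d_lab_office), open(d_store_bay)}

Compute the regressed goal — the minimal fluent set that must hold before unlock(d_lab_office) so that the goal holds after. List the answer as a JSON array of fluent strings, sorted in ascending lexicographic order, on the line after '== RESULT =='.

Regress:
  G ∩ del = {}  (empty — regression defined)
  G \ add = {at(lab), open(d_lab_office), open(d_store_bay)} \ {open(d_lab_office)} = {at(lab), open(d_store_bay)}
  ∪ pre   = {at(lab), open(d_store_bay)} ∪ {have(k1), locked(d_lab_office)}
          = {at(lab), have(k1), locked(d_lab_office), open(d_store_bay)}

== RESULT ==
["at(lab)", "have(k1)", "locked(d_lab_office)", "open(d_store_bay)"]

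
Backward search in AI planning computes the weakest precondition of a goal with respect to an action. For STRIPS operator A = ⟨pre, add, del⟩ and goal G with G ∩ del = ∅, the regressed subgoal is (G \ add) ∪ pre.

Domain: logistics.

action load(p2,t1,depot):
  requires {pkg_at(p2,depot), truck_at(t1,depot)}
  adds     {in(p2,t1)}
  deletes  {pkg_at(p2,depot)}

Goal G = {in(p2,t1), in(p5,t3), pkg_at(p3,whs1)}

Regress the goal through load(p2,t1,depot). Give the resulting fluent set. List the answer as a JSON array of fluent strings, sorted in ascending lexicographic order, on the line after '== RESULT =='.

Compute (G \ add) ∪ pre:
  G ∩ del = {}  (empty — regression defined)
  G \ add = {in(p2,t1), in(p5,t3), pkg_at(p3,whs1)} \ {in(p2,t1)} = {in(p5,t3), pkg_at(p3,whs1)}
  ∪ pre   = {in(p5,t3), pkg_at(p3,whs1)} ∪ {pkg_at(p2,depot), truck_at(t1,depot)}
          = {in(p5,t3), pkg_at(p2,depot), pkg_at(p3,whs1), truck_at(t1,depot)}

== RESULT ==
["in(p5,t3)", "pkg_at(p2,depot)", "pkg_at(p3,whs1)", "truck_at(t1,depot)"]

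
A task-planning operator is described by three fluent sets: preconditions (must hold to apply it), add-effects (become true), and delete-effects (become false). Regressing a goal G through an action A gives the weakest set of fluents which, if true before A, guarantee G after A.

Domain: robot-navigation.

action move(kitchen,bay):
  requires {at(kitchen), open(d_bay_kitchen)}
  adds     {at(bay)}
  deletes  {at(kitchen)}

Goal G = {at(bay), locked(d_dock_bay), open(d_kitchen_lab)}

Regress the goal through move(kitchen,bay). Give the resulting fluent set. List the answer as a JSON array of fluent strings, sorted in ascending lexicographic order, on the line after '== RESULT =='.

Regress:
  G ∩ del = {}  (empty — regression defined)
  G \ add = {at(bay), locked(d_dock_bay), open(d_kitchen_lab)} \ {at(bay)} = {locked(d_dock_bay), open(d_kitchen_lab)}
  ∪ pre   = {locked(d_dock_bay), open(d_kitchen_lab)} ∪ {at(kitchen), open(d_bay_kitchen)}
          = {at(kitchen), locked(d_dock_bay), open(d_bay_kitchen), open(d_kitchen_lab)}

== RESULT ==
["at(kitchen)", "locked(d_dock_bay)", "open(d_bay_kitchen)", "open(d_kitchen_lab)"]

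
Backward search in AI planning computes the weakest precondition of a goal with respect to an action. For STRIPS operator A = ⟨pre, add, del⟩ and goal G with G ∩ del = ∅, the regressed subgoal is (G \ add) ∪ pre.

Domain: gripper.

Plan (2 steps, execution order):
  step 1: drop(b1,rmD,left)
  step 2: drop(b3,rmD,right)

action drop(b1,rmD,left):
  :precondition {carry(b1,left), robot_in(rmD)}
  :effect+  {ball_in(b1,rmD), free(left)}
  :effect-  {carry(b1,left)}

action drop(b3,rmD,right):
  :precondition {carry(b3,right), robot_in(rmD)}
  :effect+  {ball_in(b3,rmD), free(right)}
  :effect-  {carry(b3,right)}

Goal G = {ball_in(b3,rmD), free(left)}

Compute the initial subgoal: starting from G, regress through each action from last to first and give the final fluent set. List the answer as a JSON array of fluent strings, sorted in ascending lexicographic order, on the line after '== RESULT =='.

Regress step by step:
  through step 2 (drop(b3,rmD,right)): drop {ball_in(b3,rmD)}, keep {free(left)}, require {carry(b3,right), robot_in(rmD)}
    → {carry(b3,right), free(left), robot_in(rmD)}
  through step 1 (drop(b1,rmD,left)): drop {free(left)}, keep {carry(b3,right), robot_in(rmD)}, require {carry(b1,left), robot_in(rmD)}
    → {carry(b1,left), carry(b3,right), robot_in(rmD)}

== RESULT ==
["carry(b1,left)", "carry(b3,right)", "robot_in(rmD)"]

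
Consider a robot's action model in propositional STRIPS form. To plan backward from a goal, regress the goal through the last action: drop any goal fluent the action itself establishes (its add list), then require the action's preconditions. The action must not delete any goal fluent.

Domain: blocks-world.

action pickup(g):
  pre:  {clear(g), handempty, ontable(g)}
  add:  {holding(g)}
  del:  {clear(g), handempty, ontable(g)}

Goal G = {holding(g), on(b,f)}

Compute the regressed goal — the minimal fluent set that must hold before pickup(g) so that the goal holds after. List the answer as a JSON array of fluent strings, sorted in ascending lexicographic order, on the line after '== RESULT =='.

Regress:
  G ∩ del = {}  (empty — regression defined)
  G \ add = {holding(g), on(b,f)} \ {holding(g)} = {on(b,f)}
  ∪ pre   = {on(b,f)} ∪ {clear(g), handempty, ontable(g)}
          = {clear(g), handempty, on(b,f), ontable(g)}

== RESULT ==
["clear(g)", "handempty", "on(b,f)", "ontable(g)"]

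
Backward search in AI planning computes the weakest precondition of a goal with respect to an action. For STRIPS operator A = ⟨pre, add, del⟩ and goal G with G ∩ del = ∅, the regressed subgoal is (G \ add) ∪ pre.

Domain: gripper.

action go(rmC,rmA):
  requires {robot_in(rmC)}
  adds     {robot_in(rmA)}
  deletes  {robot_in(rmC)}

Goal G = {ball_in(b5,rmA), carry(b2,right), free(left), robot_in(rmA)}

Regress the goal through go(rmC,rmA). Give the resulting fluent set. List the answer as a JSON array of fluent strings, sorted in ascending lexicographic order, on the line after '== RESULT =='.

Compute (G \ add) ∪ pre:
  G ∩ del = {}  (empty — regression defined)
  G \ add = {ball_in(b5,rmA), carry(b2,right), free(left), robot_in(rmA)} \ {robot_in(rmA)} = {ball_in(b5,rmA), carry(b2,right), free(left)}
  ∪ pre   = {ball_in(b5,rmA), carry(b2,right), free(left)} ∪ {robot_in(rmC)}
          = {ball_in(b5,rmA), carry(b2,right), free(left), robot_in(rmC)}

== RESULT ==
["ball_in(b5,rmA)", "carry(b2,right)", "free(left)", "robot_in(rmC)"]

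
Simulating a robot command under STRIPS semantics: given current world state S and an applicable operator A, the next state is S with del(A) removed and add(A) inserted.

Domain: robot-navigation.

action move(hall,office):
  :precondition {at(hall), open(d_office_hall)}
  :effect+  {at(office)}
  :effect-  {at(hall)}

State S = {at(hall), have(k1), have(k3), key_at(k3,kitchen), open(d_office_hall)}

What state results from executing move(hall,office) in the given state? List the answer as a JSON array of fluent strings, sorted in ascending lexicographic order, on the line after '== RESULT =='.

Compute (S \ del) ∪ add:
  pre ⊆ S: {at(hall), open(d_office_hall)} ⊆ S  — applicable
  S \ del = {have(k1), have(k3), key_at(k3,kitchen), open(d_office_hall)}
  ∪ add   = {at(office), have(k1), have(k3), key_at(k3,kitchen), open(d_office_hall)}

== RESULT ==
["at(office)", "have(k1)", "have(k3)", "key_at(k3,kitchen)", "open(d_office_hall)"]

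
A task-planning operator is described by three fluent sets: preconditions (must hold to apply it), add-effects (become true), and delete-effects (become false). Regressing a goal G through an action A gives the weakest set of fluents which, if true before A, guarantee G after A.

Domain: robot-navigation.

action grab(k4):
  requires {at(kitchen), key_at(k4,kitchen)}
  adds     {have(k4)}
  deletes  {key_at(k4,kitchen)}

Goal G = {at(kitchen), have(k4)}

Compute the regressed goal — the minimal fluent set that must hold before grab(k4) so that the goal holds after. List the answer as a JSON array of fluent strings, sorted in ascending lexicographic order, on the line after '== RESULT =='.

Compute (G \ add) ∪ pre:
  G ∩ del = {}  (empty — regression defined)
  G \ add = {at(kitchen), have(k4)} \ {have(k4)} = {at(kitchen)}
  ∪ pre   = {at(kitchen)} ∪ {at(kitchen), key_at(k4,kitchen)}
          = {at(kitchen), key_at(k4,kitchen)}

== RESULT ==
["at(kitchen)", "key_at(k4,kitchen)"]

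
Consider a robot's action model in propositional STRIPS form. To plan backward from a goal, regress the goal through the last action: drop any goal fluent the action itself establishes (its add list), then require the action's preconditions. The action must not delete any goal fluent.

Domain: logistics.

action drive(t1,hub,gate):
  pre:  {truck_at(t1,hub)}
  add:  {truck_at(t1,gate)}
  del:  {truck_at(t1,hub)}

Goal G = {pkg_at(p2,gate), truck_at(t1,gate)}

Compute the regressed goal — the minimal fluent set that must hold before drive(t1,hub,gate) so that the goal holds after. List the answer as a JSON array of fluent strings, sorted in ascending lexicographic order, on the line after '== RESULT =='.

Regress:
  G ∩ del = {}  (empty — regression defined)
  G \ add = {pkg_at(p2,gate), truck_at(t1,gate)} \ {truck_at(t1,gate)} = {pkg_at(p2,gate)}
  ∪ pre   = {pkg_at(p2,gate)} ∪ {truck_at(t1,hub)}
          = {pkg_at(p2,gate), truck_at(t1,hub)}

== RESULT ==
["pkg_at(p2,gate)", "truck_at(t1,hub)"]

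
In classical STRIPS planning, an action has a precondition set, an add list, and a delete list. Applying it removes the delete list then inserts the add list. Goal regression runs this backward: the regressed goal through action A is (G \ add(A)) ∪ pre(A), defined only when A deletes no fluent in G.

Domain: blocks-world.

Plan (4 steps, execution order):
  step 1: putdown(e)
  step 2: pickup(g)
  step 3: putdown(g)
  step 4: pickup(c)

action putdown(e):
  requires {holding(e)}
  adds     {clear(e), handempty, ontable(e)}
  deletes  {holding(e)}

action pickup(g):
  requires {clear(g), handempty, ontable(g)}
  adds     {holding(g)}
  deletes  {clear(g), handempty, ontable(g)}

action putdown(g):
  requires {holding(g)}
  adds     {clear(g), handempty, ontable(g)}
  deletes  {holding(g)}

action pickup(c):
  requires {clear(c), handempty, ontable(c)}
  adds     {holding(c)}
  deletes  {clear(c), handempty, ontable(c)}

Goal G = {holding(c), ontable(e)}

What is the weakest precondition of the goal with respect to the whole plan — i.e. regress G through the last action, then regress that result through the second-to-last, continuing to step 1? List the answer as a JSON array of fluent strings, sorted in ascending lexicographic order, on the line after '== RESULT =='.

Work backward from the goal:
  through step 4 (pickup(c)): drop {holding(c)}, keep {ontable(e)}, require {clear(c), handempty, ontable(c)}
    → {clear(c), handempty, ontable(c), ontable(e)}
  through step 3 (putdown(g)): drop {handempty}, keep {clear(c), ontable(c), ontable(e)}, require {holding(g)}
    → {clear(c), holding(g), ontable(c), ontable(e)}
  through step 2 (pickup(g)): drop {holding(g)}, keep {clear(c), ontable(c), ontable(e)}, require {clear(g), handempty, ontable(g)}
    → {clear(c), clear(g), handempty, ontable(c), ontable(e), ontable(g)}
  through step 1 (putdown(e)): drop {handempty, ontable(e)}, keep {clear(c), clear(g), ontable(c), ontable(g)}, require {holding(e)}
    → {clear(c), clear(g), holding(e), ontable(c), ontable(g)}

== RESULT ==
["clear(c)", "clear(g)", "holding(e)", "ontable(c)", "ontable(g)"]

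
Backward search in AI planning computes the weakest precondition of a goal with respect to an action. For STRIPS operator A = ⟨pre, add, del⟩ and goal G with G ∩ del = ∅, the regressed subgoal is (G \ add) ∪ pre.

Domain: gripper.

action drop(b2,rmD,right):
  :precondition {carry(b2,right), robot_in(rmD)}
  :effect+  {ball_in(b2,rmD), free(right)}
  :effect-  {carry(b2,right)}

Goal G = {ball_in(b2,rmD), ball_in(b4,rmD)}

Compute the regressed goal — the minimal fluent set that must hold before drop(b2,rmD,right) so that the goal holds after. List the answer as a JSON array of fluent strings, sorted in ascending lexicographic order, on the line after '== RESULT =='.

Regress:
  G ∩ del = {}  (empty — regression defined)
  G \ add = {ball_in(b2,rmD), ball_in(b4,rmD)} \ {ball_in(b2,rmD), free(right)} = {ball_in(b4,rmD)}
  ∪ pre   = {ball_in(b4,rmD)} ∪ {carry(b2,right), robot_in(rmD)}
          = {ball_in(b4,rmD), carry(b2,right), robot_in(rmD)}

== RESULT ==
["ball_in(b4,rmD)", "carry(b2,right)", "robot_in(rmD)"]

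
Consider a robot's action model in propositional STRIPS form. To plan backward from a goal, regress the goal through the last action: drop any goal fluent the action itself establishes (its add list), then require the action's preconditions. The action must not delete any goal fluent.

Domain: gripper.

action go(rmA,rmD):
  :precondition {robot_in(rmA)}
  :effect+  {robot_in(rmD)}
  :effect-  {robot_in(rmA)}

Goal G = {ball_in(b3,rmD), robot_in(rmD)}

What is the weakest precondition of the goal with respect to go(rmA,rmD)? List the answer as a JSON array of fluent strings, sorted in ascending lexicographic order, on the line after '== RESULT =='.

Regress:
  G ∩ del = {}  (empty — regression defined)
  G \ add = {ball_in(b3,rmD), robot_in(rmD)} \ {robot_in(rmD)} = {ball_in(b3,rmD)}
  ∪ pre   = {ball_in(b3,rmD)} ∪ {robot_in(rmA)}
          = {ball_in(b3,rmD), robot_in(rmA)}

== RESULT ==
["ball_in(b3,rmD)", "robot_in(rmA)"]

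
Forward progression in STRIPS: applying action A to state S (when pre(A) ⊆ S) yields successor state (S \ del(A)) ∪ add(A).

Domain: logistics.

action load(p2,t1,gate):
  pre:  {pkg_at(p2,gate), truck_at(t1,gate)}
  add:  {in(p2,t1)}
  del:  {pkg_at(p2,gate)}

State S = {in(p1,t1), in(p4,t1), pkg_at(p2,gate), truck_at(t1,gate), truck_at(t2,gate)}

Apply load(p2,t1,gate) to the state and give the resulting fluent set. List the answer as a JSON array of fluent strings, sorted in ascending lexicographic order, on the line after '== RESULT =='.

Progress:
  pre ⊆ S: {pkg_at(p2,gate), truck_at(t1,gate)} ⊆ S  — applicable
  S \ del = {in(p1,t1), in(p4,t1), truck_at(t1,gate), truck_at(t2,gate)}
  ∪ add   = {in(p1,t1), in(p2,t1), in(p4,t1), truck_at(t1,gate), truck_at(t2,gate)}

== RESULT ==
["in(p1,t1)", "in(p2,t1)", "in(p4,t1)", "truck_at(t1,gate)", "truck_at(t2,gate)"]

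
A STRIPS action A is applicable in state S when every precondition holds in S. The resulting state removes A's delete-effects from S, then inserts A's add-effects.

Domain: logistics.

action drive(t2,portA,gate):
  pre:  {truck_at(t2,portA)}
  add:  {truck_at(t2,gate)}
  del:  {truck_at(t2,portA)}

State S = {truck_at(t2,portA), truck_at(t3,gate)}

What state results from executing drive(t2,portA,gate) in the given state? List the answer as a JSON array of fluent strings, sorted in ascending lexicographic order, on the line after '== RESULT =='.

Progress:
  pre ⊆ S: {truck_at(t2,portA)} ⊆ S  — applicable
  S \ del = {truck_at(t3,gate)}
  ∪ add   = {truck_at(t2,gate), truck_at(t3,gate)}

== RESULT ==
["truck_at(t2,gate)", "truck_at(t3,gate)"]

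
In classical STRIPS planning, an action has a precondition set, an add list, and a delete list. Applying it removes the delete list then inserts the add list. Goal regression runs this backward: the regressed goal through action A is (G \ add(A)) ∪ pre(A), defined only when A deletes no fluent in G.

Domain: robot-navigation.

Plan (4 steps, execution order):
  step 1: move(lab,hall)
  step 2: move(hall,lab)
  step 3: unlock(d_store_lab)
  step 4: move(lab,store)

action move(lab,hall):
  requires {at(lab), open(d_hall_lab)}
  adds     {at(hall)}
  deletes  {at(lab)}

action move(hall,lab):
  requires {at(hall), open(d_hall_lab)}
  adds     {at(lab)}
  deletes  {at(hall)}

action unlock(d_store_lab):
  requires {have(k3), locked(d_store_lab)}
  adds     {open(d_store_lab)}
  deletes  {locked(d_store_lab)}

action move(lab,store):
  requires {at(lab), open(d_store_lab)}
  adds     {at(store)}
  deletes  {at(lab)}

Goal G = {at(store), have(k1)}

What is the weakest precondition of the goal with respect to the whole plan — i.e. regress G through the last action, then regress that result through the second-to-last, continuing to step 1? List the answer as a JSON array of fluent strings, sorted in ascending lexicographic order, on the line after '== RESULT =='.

Regress step by step:
  through step 4 (move(lab,store)): drop {at(store)}, keep {have(k1)}, require {at(lab), open(d_store_lab)}
    → {at(lab), have(k1), open(d_store_lab)}
  through step 3 (unlock(d_store_lab)): drop {open(d_store_lab)}, keep {at(lab), have(k1)}, require {have(k3), locked(d_store_lab)}
    → {at(lab), have(k1), have(k3), locked(d_store_lab)}
  through step 2 (move(hall,lab)): drop {at(lab)}, keep {have(k1), have(k3), locked(d_store_lab)}, require {at(hall), open(d_hall_lab)}
    → {at(hall), have(k1), have(k3), locked(d_store_lab), open(d_hall_lab)}
  through step 1 (move(lab,hall)): drop {at(hall)}, keep {have(k1), have(k3), locked(d_store_lab), open(d_hall_lab)}, require {at(lab), open(d_hall_lab)}
    → {at(lab), have(k1), have(k3), locked(d_store_lab), open(d_hall_lab)}

== RESULT ==
["at(lab)", "have(k1)", "have(k3)", "locked(d_store_lab)", "open(d_hall_lab)"]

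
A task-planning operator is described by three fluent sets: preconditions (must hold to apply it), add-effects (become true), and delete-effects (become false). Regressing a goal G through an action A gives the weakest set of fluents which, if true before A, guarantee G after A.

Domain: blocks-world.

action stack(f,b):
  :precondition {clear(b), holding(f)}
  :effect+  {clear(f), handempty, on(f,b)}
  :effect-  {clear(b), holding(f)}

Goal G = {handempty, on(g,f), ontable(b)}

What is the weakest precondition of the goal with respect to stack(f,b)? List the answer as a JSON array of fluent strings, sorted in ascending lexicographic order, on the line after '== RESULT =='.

Compute (G \ add) ∪ pre:
  G ∩ del = {}  (empty — regression defined)
  G \ add = {handempty, on(g,f), ontable(b)} \ {clear(f), handempty, on(f,b)} = {on(g,f), ontable(b)}
  ∪ pre   = {on(g,f), ontable(b)} ∪ {clear(b), holding(f)}
          = {clear(b), holding(f), on(g,f), ontable(b)}

== RESULT ==
["clear(b)", "holding(f)", "on(g,f)", "ontable(b)"]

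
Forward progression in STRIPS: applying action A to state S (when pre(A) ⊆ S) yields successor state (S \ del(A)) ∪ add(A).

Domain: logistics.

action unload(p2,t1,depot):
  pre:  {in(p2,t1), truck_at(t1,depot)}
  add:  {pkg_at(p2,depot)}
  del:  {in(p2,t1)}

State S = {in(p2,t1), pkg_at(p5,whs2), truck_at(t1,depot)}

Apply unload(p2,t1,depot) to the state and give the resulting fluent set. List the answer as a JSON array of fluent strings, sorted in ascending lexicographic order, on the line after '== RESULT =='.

Compute (S \ del) ∪ add:
  pre ⊆ S: {in(p2,t1), truck_at(t1,depot)} ⊆ S  — applicable
  S \ del = {pkg_at(p5,whs2), truck_at(t1,depot)}
  ∪ add   = {pkg_at(p2,depot), pkg_at(p5,whs2), truck_at(t1,depot)}

== RESULT ==
["pkg_at(p2,depot)", "pkg_at(p5,whs2)", "truck_at(t1,depot)"]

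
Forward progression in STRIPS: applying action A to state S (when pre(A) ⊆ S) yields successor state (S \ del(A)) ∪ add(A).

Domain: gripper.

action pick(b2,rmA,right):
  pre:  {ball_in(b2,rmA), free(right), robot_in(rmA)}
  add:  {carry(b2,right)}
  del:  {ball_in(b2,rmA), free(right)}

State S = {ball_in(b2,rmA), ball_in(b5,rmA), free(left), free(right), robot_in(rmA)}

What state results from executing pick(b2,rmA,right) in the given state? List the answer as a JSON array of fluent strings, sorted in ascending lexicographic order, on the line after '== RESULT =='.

Progress:
  pre ⊆ S: {ball_in(b2,rmA), free(right), robot_in(rmA)} ⊆ S  — applicable
  S \ del = {ball_in(b5,rmA), free(left), robot_in(rmA)}
  ∪ add   = {ball_in(b5,rmA), carry(b2,right), free(left), robot_in(rmA)}

== RESULT ==
["ball_in(b5,rmA)", "carry(b2,right)", "free(left)", "robot_in(rmA)"]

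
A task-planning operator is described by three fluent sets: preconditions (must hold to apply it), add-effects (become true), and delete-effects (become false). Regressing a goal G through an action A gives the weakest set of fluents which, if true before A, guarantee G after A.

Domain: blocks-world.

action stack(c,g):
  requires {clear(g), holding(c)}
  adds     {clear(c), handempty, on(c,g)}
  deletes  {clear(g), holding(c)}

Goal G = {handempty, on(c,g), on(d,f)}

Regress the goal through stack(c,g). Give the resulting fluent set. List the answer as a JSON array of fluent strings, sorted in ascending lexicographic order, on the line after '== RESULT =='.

Compute (G \ add) ∪ pre:
  G ∩ del = {}  (empty — regression defined)
  G \ add = {handempty, on(c,g), on(d,f)} \ {clear(c), handempty, on(c,g)} = {on(d,f)}
  ∪ pre   = {on(d,f)} ∪ {clear(g), holding(c)}
          = {clear(g), holding(c), on(d,f)}

== RESULT ==
["clear(g)", "holding(c)", "on(d,f)"]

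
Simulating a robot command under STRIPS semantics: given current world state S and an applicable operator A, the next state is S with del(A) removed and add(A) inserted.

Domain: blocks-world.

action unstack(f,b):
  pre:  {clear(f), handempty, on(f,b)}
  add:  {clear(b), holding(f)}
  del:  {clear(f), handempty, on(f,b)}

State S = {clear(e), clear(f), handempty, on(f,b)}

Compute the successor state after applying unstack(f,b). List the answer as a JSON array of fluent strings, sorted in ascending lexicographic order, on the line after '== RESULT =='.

Compute (S \ del) ∪ add:
  pre ⊆ S: {clear(f), handempty, on(f,b)} ⊆ S  — applicable
  S \ del = {clear(e)}
  ∪ add   = {clear(b), clear(e), holding(f)}

== RESULT ==
["clear(b)", "clear(e)", "holding(f)"]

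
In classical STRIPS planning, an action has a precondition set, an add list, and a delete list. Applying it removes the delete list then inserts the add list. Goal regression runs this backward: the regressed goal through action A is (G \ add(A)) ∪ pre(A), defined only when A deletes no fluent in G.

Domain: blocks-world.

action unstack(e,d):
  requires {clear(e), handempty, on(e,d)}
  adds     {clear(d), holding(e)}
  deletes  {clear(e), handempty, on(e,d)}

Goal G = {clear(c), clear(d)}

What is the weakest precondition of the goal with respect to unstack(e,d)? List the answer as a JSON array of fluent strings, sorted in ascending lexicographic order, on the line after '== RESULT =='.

Compute (G \ add) ∪ pre:
  G ∩ del = {}  (empty — regression defined)
  G \ add = {clear(c), clear(d)} \ {clear(d), holding(e)} = {clear(c)}
  ∪ pre   = {clear(c)} ∪ {clear(e), handempty, on(e,d)}
          = {clear(c), clear(e), handempty, on(e,d)}

== RESULT ==
["clear(c)", "clear(e)", "handempty", "on(e,d)"]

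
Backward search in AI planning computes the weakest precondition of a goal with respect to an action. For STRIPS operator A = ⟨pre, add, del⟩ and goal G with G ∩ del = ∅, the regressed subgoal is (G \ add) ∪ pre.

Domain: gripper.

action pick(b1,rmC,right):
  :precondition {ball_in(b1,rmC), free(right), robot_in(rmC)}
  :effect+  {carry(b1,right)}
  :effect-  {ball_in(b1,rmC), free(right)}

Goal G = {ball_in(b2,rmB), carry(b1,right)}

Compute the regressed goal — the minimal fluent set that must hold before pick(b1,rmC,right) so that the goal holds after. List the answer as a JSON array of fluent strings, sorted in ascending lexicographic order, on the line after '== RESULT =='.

Regress:
  G ∩ del = {}  (empty — regression defined)
  G \ add = {ball_in(b2,rmB), carry(b1,right)} \ {carry(b1,right)} = {ball_in(b2,rmB)}
  ∪ pre   = {ball_in(b2,rmB)} ∪ {ball_in(b1,rmC), free(right), robot_in(rmC)}
          = {ball_in(b1,rmC), ball_in(b2,rmB), free(right), robot_in(rmC)}

== RESULT ==
["ball_in(b1,rmC)", "ball_in(b2,rmB)", "free(right)", "robot_in(rmC)"]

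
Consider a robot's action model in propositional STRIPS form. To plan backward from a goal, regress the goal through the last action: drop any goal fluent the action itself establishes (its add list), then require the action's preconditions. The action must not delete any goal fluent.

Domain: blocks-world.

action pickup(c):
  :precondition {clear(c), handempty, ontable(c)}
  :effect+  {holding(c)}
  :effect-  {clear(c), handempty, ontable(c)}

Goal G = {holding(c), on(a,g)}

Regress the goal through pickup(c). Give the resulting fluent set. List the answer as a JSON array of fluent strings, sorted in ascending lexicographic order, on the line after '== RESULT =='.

Regress:
  G ∩ del = {}  (empty — regression defined)
  G \ add = {holding(c), on(a,g)} \ {holding(c)} = {on(a,g)}
  ∪ pre   = {on(a,g)} ∪ {clear(c), handempty, ontable(c)}
          = {clear(c), handempty, on(a,g), ontable(c)}

== RESULT ==
["clear(c)", "handempty", "on(a,g)", "ontable(c)"]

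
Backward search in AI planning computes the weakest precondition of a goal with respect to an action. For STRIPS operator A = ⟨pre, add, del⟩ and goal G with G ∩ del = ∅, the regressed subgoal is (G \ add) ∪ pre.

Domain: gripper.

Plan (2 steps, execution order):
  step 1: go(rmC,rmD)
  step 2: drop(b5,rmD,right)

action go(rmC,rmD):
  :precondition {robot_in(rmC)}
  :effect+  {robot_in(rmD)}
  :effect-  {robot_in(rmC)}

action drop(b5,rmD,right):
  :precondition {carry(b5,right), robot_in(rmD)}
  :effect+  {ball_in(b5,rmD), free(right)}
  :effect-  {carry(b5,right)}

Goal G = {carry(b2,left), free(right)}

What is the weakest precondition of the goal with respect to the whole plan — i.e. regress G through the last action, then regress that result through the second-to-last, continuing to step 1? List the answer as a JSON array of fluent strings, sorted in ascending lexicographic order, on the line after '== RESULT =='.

Work backward from the goal:
  through step 2 (drop(b5,rmD,right)): drop {free(right)}, keep {carry(b2,left)}, require {carry(b5,right), robot_in(rmD)}
    → {carry(b2,left), carry(b5,right), robot_in(rmD)}
  through step 1 (go(rmC,rmD)): drop {robot_in(rmD)}, keep {carry(b2,left), carry(b5,right)}, require {robot_in(rmC)}
    → {carry(b2,left), carry(b5,right), robot_in(rmC)}

== RESULT ==
["carry(b2,left)", "carry(b5,right)", "robot_in(rmC)"]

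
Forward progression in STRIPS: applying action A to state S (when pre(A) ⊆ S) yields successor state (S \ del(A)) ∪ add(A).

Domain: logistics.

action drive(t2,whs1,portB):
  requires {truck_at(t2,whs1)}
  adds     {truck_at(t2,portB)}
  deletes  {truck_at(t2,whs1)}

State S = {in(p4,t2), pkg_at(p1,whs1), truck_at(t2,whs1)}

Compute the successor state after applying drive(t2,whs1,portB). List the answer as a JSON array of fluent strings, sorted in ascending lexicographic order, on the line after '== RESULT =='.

Compute (S \ del) ∪ add:
  pre ⊆ S: {truck_at(t2,whs1)} ⊆ S  — applicable
  S \ del = {in(p4,t2), pkg_at(p1,whs1)}
  ∪ add   = {in(p4,t2), pkg_at(p1,whs1), truck_at(t2,portB)}

== RESULT ==
["in(p4,t2)", "pkg_at(p1,whs1)", "truck_at(t2,portB)"]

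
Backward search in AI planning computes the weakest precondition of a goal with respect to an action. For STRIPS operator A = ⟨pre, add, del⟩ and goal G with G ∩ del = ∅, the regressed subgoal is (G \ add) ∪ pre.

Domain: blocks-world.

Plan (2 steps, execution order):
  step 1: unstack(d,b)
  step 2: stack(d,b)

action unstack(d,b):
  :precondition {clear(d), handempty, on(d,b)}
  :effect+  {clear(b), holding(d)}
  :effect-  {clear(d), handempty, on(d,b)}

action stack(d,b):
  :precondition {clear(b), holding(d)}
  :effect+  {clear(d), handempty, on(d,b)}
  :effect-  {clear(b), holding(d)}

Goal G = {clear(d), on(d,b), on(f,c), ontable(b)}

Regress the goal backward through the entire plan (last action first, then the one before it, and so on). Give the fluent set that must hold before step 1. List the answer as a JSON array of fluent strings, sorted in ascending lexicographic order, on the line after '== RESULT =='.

Work backward from the goal:
  through step 2 (stack(d,b)): drop {clear(d), on(d,b)}, keep {on(f,c), ontable(b)}, require {clear(b), holding(d)}
    → {clear(b), holding(d), on(f,c), ontable(b)}
  through step 1 (unstack(d,b)): drop {clear(b), holding(d)}, keep {on(f,c), ontable(b)}, require {clear(d), handempty, on(d,b)}
    → {clear(d), handempty, on(d,b), on(f,c), ontable(b)}

== RESULT ==
["clear(d)", "handempty", "on(d,b)", "on(f,c)", "ontable(b)"]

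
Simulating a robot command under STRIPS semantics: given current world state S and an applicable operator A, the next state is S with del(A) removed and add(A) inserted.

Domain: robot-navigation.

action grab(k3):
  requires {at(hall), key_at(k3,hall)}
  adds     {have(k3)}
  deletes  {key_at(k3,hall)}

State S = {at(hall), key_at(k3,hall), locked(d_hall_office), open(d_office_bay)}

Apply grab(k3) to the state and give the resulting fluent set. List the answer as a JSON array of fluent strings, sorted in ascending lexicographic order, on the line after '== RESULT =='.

Compute (S \ del) ∪ add:
  pre ⊆ S: {at(hall), key_at(k3,hall)} ⊆ S  — applicable
  S \ del = {at(hall), locked(d_hall_office), open(d_office_bay)}
  ∪ add   = {at(hall), have(k3), locked(d_hall_office), open(d_office_bay)}

== RESULT ==
["at(hall)", "have(k3)", "locked(d_hall_office)", "open(d_office_bay)"]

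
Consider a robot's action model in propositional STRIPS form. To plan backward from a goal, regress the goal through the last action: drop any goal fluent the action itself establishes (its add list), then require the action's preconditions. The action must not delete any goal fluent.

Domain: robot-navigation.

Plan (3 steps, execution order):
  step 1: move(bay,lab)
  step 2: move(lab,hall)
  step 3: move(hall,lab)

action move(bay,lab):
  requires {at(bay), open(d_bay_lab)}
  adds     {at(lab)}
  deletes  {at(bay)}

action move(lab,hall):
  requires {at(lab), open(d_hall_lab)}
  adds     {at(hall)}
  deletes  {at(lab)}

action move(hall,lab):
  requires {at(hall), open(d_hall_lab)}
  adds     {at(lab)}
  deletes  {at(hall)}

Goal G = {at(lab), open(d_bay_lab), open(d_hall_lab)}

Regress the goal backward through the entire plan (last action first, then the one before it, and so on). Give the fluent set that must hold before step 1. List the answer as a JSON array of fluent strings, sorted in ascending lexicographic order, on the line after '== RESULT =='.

Regress step by step:
  through step 3 (move(hall,lab)): drop {at(lab)}, keep {open(d_bay_lab), open(d_hall_lab)}, require {at(hall), open(d_hall_lab)}
    → {at(hall), open(d_bay_lab), open(d_hall_lab)}
  through step 2 (move(lab,hall)): drop {at(hall)}, keep {open(d_bay_lab), open(d_hall_lab)}, require {at(lab), open(d_hall_lab)}
    → {at(lab), open(d_bay_lab), open(d_hall_lab)}
  through step 1 (move(bay,lab)): drop {at(lab)}, keep {open(d_bay_lab), open(d_hall_lab)}, require {at(bay), open(d_bay_lab)}
    → {at(bay), open(d_bay_lab), open(d_hall_lab)}

== RESULT ==
["at(bay)", "open(d_bay_lab)", "open(d_hall_lab)"]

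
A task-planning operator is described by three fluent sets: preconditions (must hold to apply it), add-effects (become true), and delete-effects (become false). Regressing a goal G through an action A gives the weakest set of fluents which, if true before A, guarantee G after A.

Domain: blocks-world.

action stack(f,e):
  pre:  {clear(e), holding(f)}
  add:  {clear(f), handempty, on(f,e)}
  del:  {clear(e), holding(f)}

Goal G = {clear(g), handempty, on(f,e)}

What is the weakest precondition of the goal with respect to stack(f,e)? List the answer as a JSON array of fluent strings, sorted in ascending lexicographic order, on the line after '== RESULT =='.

Regress:
  G ∩ del = {}  (empty — regression defined)
  G \ add = {clear(g), handempty, on(f,e)} \ {clear(f), handempty, on(f,e)} = {clear(g)}
  ∪ pre   = {clear(g)} ∪ {clear(e), holding(f)}
          = {clear(e), clear(g), holding(f)}

== RESULT ==
["clear(e)", "clear(g)", "holding(f)"]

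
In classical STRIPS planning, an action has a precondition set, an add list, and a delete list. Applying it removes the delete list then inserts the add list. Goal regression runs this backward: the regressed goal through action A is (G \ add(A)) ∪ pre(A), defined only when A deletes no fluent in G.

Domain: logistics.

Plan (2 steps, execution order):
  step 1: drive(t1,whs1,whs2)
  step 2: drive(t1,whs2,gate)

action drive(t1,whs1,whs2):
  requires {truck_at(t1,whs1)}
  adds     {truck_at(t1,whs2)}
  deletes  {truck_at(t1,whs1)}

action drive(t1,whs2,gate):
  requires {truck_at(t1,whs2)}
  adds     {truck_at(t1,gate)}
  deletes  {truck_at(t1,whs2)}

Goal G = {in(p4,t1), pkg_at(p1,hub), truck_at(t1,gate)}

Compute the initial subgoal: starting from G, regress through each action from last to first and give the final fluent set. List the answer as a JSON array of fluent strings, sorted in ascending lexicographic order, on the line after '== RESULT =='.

Work backward from the goal:
  through step 2 (drive(t1,whs2,gate)): drop {truck_at(t1,gate)}, keep {in(p4,t1), pkg_at(p1,hub)}, require {truck_at(t1,whs2)}
    → {in(p4,t1), pkg_at(p1,hub), truck_at(t1,whs2)}
  through step 1 (drive(t1,whs1,whs2)): drop {truck_at(t1,whs2)}, keep {in(p4,t1), pkg_at(p1,hub)}, require {truck_at(t1,whs1)}
    → {in(p4,t1), pkg_at(p1,hub), truck_at(t1,whs1)}

== RESULT ==
["in(p4,t1)", "pkg_at(p1,hub)", "truck_at(t1,whs1)"]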